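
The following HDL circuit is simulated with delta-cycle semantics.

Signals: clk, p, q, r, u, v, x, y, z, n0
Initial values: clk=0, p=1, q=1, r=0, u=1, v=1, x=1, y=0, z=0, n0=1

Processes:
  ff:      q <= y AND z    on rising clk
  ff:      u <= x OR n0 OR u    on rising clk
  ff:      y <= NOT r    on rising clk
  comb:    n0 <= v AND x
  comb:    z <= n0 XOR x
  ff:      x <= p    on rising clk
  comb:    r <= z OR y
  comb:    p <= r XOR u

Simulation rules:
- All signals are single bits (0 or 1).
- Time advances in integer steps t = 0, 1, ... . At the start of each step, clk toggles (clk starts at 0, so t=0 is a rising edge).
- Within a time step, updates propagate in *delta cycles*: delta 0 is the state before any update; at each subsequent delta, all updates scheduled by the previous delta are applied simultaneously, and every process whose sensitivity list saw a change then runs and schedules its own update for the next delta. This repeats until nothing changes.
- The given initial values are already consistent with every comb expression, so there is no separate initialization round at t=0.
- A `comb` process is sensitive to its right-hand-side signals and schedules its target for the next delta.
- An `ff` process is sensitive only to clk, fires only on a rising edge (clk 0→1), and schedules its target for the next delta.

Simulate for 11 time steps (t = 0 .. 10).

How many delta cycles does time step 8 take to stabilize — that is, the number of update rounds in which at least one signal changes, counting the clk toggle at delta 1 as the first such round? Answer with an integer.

4

t0.Δ0 z=0 q=1 r=0 u=1 clk=0 n0=1 v=1 y=0 x=1 p=1
t0.Δ1 z=0 q=1 r=0 u=1 clk=1 n0=1 v=1 y=0 x=1 p=1
t0.Δ2 z=0 q=0 r=0 u=1 clk=1 n0=1 v=1 y=1 x=1 p=1
t0.Δ3 z=0 q=0 r=1 u=1 clk=1 n0=1 v=1 y=1 x=1 p=1
t0.Δ4 z=0 q=0 r=1 u=1 clk=1 n0=1 v=1 y=1 x=1 p=0
t1.Δ0 z=0 q=0 r=1 u=1 clk=1 n0=1 v=1 y=1 x=1 p=0
t1.Δ1 z=0 q=0 r=1 u=1 clk=0 n0=1 v=1 y=1 x=1 p=0
t2.Δ0 z=0 q=0 r=1 u=1 clk=0 n0=1 v=1 y=1 x=1 p=0
t2.Δ1 z=0 q=0 r=1 u=1 clk=1 n0=1 v=1 y=1 x=1 p=0
t2.Δ2 z=0 q=0 r=1 u=1 clk=1 n0=1 v=1 y=0 x=0 p=0
t2.Δ3 z=1 q=0 r=0 u=1 clk=1 n0=0 v=1 y=0 x=0 p=0
t2.Δ4 z=0 q=0 r=1 u=1 clk=1 n0=0 v=1 y=0 x=0 p=1
t2.Δ5 z=0 q=0 r=0 u=1 clk=1 n0=0 v=1 y=0 x=0 p=0
t2.Δ6 z=0 q=0 r=0 u=1 clk=1 n0=0 v=1 y=0 x=0 p=1
t3.Δ0 z=0 q=0 r=0 u=1 clk=1 n0=0 v=1 y=0 x=0 p=1
t3.Δ1 z=0 q=0 r=0 u=1 clk=0 n0=0 v=1 y=0 x=0 p=1
t4.Δ0 z=0 q=0 r=0 u=1 clk=0 n0=0 v=1 y=0 x=0 p=1
t4.Δ1 z=0 q=0 r=0 u=1 clk=1 n0=0 v=1 y=0 x=0 p=1
t4.Δ2 z=0 q=0 r=0 u=1 clk=1 n0=0 v=1 y=1 x=1 p=1
t4.Δ3 z=1 q=0 r=1 u=1 clk=1 n0=1 v=1 y=1 x=1 p=1
t4.Δ4 z=0 q=0 r=1 u=1 clk=1 n0=1 v=1 y=1 x=1 p=0
t5.Δ0 z=0 q=0 r=1 u=1 clk=1 n0=1 v=1 y=1 x=1 p=0
t5.Δ1 z=0 q=0 r=1 u=1 clk=0 n0=1 v=1 y=1 x=1 p=0
t6.Δ0 z=0 q=0 r=1 u=1 clk=0 n0=1 v=1 y=1 x=1 p=0
t6.Δ1 z=0 q=0 r=1 u=1 clk=1 n0=1 v=1 y=1 x=1 p=0
t6.Δ2 z=0 q=0 r=1 u=1 clk=1 n0=1 v=1 y=0 x=0 p=0
t6.Δ3 z=1 q=0 r=0 u=1 clk=1 n0=0 v=1 y=0 x=0 p=0
t6.Δ4 z=0 q=0 r=1 u=1 clk=1 n0=0 v=1 y=0 x=0 p=1
t6.Δ5 z=0 q=0 r=0 u=1 clk=1 n0=0 v=1 y=0 x=0 p=0
t6.Δ6 z=0 q=0 r=0 u=1 clk=1 n0=0 v=1 y=0 x=0 p=1
t7.Δ0 z=0 q=0 r=0 u=1 clk=1 n0=0 v=1 y=0 x=0 p=1
t7.Δ1 z=0 q=0 r=0 u=1 clk=0 n0=0 v=1 y=0 x=0 p=1
t8.Δ0 z=0 q=0 r=0 u=1 clk=0 n0=0 v=1 y=0 x=0 p=1
t8.Δ1 z=0 q=0 r=0 u=1 clk=1 n0=0 v=1 y=0 x=0 p=1
t8.Δ2 z=0 q=0 r=0 u=1 clk=1 n0=0 v=1 y=1 x=1 p=1
t8.Δ3 z=1 q=0 r=1 u=1 clk=1 n0=1 v=1 y=1 x=1 p=1
t8.Δ4 z=0 q=0 r=1 u=1 clk=1 n0=1 v=1 y=1 x=1 p=0
t9.Δ0 z=0 q=0 r=1 u=1 clk=1 n0=1 v=1 y=1 x=1 p=0
t9.Δ1 z=0 q=0 r=1 u=1 clk=0 n0=1 v=1 y=1 x=1 p=0
t10.Δ0 z=0 q=0 r=1 u=1 clk=0 n0=1 v=1 y=1 x=1 p=0
t10.Δ1 z=0 q=0 r=1 u=1 clk=1 n0=1 v=1 y=1 x=1 p=0
t10.Δ2 z=0 q=0 r=1 u=1 clk=1 n0=1 v=1 y=0 x=0 p=0
t10.Δ3 z=1 q=0 r=0 u=1 clk=1 n0=0 v=1 y=0 x=0 p=0
t10.Δ4 z=0 q=0 r=1 u=1 clk=1 n0=0 v=1 y=0 x=0 p=1
t10.Δ5 z=0 q=0 r=0 u=1 clk=1 n0=0 v=1 y=0 x=0 p=0
t10.Δ6 z=0 q=0 r=0 u=1 clk=1 n0=0 v=1 y=0 x=0 p=1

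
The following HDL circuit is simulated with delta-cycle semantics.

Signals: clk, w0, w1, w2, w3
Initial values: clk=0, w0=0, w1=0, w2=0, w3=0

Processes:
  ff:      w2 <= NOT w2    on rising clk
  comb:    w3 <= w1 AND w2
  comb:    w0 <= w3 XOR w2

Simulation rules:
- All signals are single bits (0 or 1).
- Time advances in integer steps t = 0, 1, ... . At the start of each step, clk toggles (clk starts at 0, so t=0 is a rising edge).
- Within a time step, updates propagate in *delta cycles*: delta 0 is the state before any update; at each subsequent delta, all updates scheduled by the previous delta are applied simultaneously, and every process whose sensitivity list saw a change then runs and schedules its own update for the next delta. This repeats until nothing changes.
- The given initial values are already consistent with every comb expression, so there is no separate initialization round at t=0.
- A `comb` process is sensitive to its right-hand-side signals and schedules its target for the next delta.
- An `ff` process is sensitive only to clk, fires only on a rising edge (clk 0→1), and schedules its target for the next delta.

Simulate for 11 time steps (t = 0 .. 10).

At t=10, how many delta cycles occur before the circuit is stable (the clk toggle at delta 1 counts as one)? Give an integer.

t0.Δ0 w2=0 w0=0 w1=0 clk=0 w3=0
t0.Δ1 w2=0 w0=0 w1=0 clk=1 w3=0
t0.Δ2 w2=1 w0=0 w1=0 clk=1 w3=0
t0.Δ3 w2=1 w0=1 w1=0 clk=1 w3=0
t1.Δ0 w2=1 w0=1 w1=0 clk=1 w3=0
t1.Δ1 w2=1 w0=1 w1=0 clk=0 w3=0
t2.Δ0 w2=1 w0=1 w1=0 clk=0 w3=0
t2.Δ1 w2=1 w0=1 w1=0 clk=1 w3=0
t2.Δ2 w2=0 w0=1 w1=0 clk=1 w3=0
t2.Δ3 w2=0 w0=0 w1=0 clk=1 w3=0
t3.Δ0 w2=0 w0=0 w1=0 clk=1 w3=0
t3.Δ1 w2=0 w0=0 w1=0 clk=0 w3=0
t4.Δ0 w2=0 w0=0 w1=0 clk=0 w3=0
t4.Δ1 w2=0 w0=0 w1=0 clk=1 w3=0
t4.Δ2 w2=1 w0=0 w1=0 clk=1 w3=0
t4.Δ3 w2=1 w0=1 w1=0 clk=1 w3=0
t5.Δ0 w2=1 w0=1 w1=0 clk=1 w3=0
t5.Δ1 w2=1 w0=1 w1=0 clk=0 w3=0
t6.Δ0 w2=1 w0=1 w1=0 clk=0 w3=0
t6.Δ1 w2=1 w0=1 w1=0 clk=1 w3=0
t6.Δ2 w2=0 w0=1 w1=0 clk=1 w3=0
t6.Δ3 w2=0 w0=0 w1=0 clk=1 w3=0
t7.Δ0 w2=0 w0=0 w1=0 clk=1 w3=0
t7.Δ1 w2=0 w0=0 w1=0 clk=0 w3=0
t8.Δ0 w2=0 w0=0 w1=0 clk=0 w3=0
t8.Δ1 w2=0 w0=0 w1=0 clk=1 w3=0
t8.Δ2 w2=1 w0=0 w1=0 clk=1 w3=0
t8.Δ3 w2=1 w0=1 w1=0 clk=1 w3=0
t9.Δ0 w2=1 w0=1 w1=0 clk=1 w3=0
t9.Δ1 w2=1 w0=1 w1=0 clk=0 w3=0
t10.Δ0 w2=1 w0=1 w1=0 clk=0 w3=0
t10.Δ1 w2=1 w0=1 w1=0 clk=1 w3=0
t10.Δ2 w2=0 w0=1 w1=0 clk=1 w3=0
t10.Δ3 w2=0 w0=0 w1=0 clk=1 w3=0

3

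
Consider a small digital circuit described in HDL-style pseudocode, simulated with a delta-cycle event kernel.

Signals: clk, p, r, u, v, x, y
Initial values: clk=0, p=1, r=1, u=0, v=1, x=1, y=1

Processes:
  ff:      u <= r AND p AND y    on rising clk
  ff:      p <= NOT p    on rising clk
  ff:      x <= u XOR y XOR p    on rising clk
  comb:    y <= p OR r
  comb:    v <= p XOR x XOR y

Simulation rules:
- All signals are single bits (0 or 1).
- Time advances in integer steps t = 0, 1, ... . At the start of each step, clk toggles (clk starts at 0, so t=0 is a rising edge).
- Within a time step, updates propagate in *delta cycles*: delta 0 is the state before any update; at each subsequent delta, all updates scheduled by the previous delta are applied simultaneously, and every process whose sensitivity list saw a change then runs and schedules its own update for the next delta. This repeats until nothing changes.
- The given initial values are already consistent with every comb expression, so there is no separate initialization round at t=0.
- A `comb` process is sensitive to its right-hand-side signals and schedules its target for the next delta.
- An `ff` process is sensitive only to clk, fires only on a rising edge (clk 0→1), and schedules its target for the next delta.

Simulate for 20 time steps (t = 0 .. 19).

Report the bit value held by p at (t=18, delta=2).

1

t=0 Δ0: clk=0 u=0 r=1 p=1 v=1 x=1 y=1
  Δ1: clk:0→1
  Δ2: u:0→1, p:1→0, x:1→0
  (2Δ to stable)
t=1 Δ0: clk=1 u=1 r=1 p=0 v=1 x=0 y=1
  Δ1: clk:1→0
  (1Δ to stable)
t=2 Δ0: clk=0 u=1 r=1 p=0 v=1 x=0 y=1
  Δ1: clk:0→1
  Δ2: u:1→0, p:0→1
  Δ3: v:1→0
  (3Δ to stable)
t=3 Δ0: clk=1 u=0 r=1 p=1 v=0 x=0 y=1
  Δ1: clk:1→0
  (1Δ to stable)
t=4 Δ0: clk=0 u=0 r=1 p=1 v=0 x=0 y=1
  Δ1: clk:0→1
  Δ2: u:0→1, p:1→0
  Δ3: v:0→1
  (3Δ to stable)
t=5 Δ0: clk=1 u=1 r=1 p=0 v=1 x=0 y=1
  Δ1: clk:1→0
  (1Δ to stable)
t=6 Δ0: clk=0 u=1 r=1 p=0 v=1 x=0 y=1
  Δ1: clk:0→1
  Δ2: u:1→0, p:0→1
  Δ3: v:1→0
  (3Δ to stable)
t=7 Δ0: clk=1 u=0 r=1 p=1 v=0 x=0 y=1
  Δ1: clk:1→0
  (1Δ to stable)
t=8 Δ0: clk=0 u=0 r=1 p=1 v=0 x=0 y=1
  Δ1: clk:0→1
  Δ2: u:0→1, p:1→0
  Δ3: v:0→1
  (3Δ to stable)
t=9 Δ0: clk=1 u=1 r=1 p=0 v=1 x=0 y=1
  Δ1: clk:1→0
  (1Δ to stable)
t=10 Δ0: clk=0 u=1 r=1 p=0 v=1 x=0 y=1
  Δ1: clk:0→1
  Δ2: u:1→0, p:0→1
  Δ3: v:1→0
  (3Δ to stable)
t=11 Δ0: clk=1 u=0 r=1 p=1 v=0 x=0 y=1
  Δ1: clk:1→0
  (1Δ to stable)
t=12 Δ0: clk=0 u=0 r=1 p=1 v=0 x=0 y=1
  Δ1: clk:0→1
  Δ2: u:0→1, p:1→0
  Δ3: v:0→1
  (3Δ to stable)
t=13 Δ0: clk=1 u=1 r=1 p=0 v=1 x=0 y=1
  Δ1: clk:1→0
  (1Δ to stable)
t=14 Δ0: clk=0 u=1 r=1 p=0 v=1 x=0 y=1
  Δ1: clk:0→1
  Δ2: u:1→0, p:0→1
  Δ3: v:1→0
  (3Δ to stable)
t=15 Δ0: clk=1 u=0 r=1 p=1 v=0 x=0 y=1
  Δ1: clk:1→0
  (1Δ to stable)
t=16 Δ0: clk=0 u=0 r=1 p=1 v=0 x=0 y=1
  Δ1: clk:0→1
  Δ2: u:0→1, p:1→0
  Δ3: v:0→1
  (3Δ to stable)
t=17 Δ0: clk=1 u=1 r=1 p=0 v=1 x=0 y=1
  Δ1: clk:1→0
  (1Δ to stable)
t=18 Δ0: clk=0 u=1 r=1 p=0 v=1 x=0 y=1
  Δ1: clk:0→1
  Δ2: u:1→0, p:0→1
  Δ3: v:1→0
  (3Δ to stable)
t=19 Δ0: clk=1 u=0 r=1 p=1 v=0 x=0 y=1
  Δ1: clk:1→0
  (1Δ to stable)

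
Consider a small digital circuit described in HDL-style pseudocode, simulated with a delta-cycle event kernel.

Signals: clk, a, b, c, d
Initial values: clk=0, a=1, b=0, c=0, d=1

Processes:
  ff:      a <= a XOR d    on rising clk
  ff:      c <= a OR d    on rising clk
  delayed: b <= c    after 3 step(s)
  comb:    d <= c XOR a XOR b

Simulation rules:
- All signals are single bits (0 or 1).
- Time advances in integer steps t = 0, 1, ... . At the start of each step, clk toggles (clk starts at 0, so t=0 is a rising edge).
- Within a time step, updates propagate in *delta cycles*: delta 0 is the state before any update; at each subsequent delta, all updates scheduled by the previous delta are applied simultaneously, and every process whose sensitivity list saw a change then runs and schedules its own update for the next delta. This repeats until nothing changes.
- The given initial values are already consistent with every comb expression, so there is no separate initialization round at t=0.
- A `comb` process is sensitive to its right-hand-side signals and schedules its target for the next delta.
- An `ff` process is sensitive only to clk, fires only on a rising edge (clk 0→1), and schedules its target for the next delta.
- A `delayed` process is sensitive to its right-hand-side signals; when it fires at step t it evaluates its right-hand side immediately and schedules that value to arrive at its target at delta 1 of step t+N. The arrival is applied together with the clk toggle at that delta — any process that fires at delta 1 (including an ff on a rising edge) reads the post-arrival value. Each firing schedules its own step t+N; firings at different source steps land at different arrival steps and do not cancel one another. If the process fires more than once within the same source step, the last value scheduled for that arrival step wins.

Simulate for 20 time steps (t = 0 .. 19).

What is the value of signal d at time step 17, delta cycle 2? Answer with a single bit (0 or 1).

0

t0.Δ0 d=1 b=0 c=0 a=1 clk=0
t0.Δ1 d=1 b=0 c=0 a=1 clk=1
t0.Δ2 d=1 b=0 c=1 a=0 clk=1
t1.Δ0 d=1 b=0 c=1 a=0 clk=1
t1.Δ1 d=1 b=0 c=1 a=0 clk=0
t2.Δ0 d=1 b=0 c=1 a=0 clk=0
t2.Δ1 d=1 b=0 c=1 a=0 clk=1
t2.Δ2 d=1 b=0 c=1 a=1 clk=1
t2.Δ3 d=0 b=0 c=1 a=1 clk=1
t3.Δ0 d=0 b=0 c=1 a=1 clk=1
t3.Δ1 d=0 b=1 c=1 a=1 clk=0
t3.Δ2 d=1 b=1 c=1 a=1 clk=0
t4.Δ0 d=1 b=1 c=1 a=1 clk=0
t4.Δ1 d=1 b=1 c=1 a=1 clk=1
t4.Δ2 d=1 b=1 c=1 a=0 clk=1
t4.Δ3 d=0 b=1 c=1 a=0 clk=1
t5.Δ0 d=0 b=1 c=1 a=0 clk=1
t5.Δ1 d=0 b=1 c=1 a=0 clk=0
t6.Δ0 d=0 b=1 c=1 a=0 clk=0
t6.Δ1 d=0 b=1 c=1 a=0 clk=1
t6.Δ2 d=0 b=1 c=0 a=0 clk=1
t6.Δ3 d=1 b=1 c=0 a=0 clk=1
t7.Δ0 d=1 b=1 c=0 a=0 clk=1
t7.Δ1 d=1 b=1 c=0 a=0 clk=0
t8.Δ0 d=1 b=1 c=0 a=0 clk=0
t8.Δ1 d=1 b=1 c=0 a=0 clk=1
t8.Δ2 d=1 b=1 c=1 a=1 clk=1
t9.Δ0 d=1 b=1 c=1 a=1 clk=1
t9.Δ1 d=1 b=0 c=1 a=1 clk=0
t9.Δ2 d=0 b=0 c=1 a=1 clk=0
t10.Δ0 d=0 b=0 c=1 a=1 clk=0
t10.Δ1 d=0 b=0 c=1 a=1 clk=1
t11.Δ0 d=0 b=0 c=1 a=1 clk=1
t11.Δ1 d=0 b=1 c=1 a=1 clk=0
t11.Δ2 d=1 b=1 c=1 a=1 clk=0
t12.Δ0 d=1 b=1 c=1 a=1 clk=0
t12.Δ1 d=1 b=1 c=1 a=1 clk=1
t12.Δ2 d=1 b=1 c=1 a=0 clk=1
t12.Δ3 d=0 b=1 c=1 a=0 clk=1
t13.Δ0 d=0 b=1 c=1 a=0 clk=1
t13.Δ1 d=0 b=1 c=1 a=0 clk=0
t14.Δ0 d=0 b=1 c=1 a=0 clk=0
t14.Δ1 d=0 b=1 c=1 a=0 clk=1
t14.Δ2 d=0 b=1 c=0 a=0 clk=1
t14.Δ3 d=1 b=1 c=0 a=0 clk=1
t15.Δ0 d=1 b=1 c=0 a=0 clk=1
t15.Δ1 d=1 b=1 c=0 a=0 clk=0
t16.Δ0 d=1 b=1 c=0 a=0 clk=0
t16.Δ1 d=1 b=1 c=0 a=0 clk=1
t16.Δ2 d=1 b=1 c=1 a=1 clk=1
t17.Δ0 d=1 b=1 c=1 a=1 clk=1
t17.Δ1 d=1 b=0 c=1 a=1 clk=0
t17.Δ2 d=0 b=0 c=1 a=1 clk=0
t18.Δ0 d=0 b=0 c=1 a=1 clk=0
t18.Δ1 d=0 b=0 c=1 a=1 clk=1
t19.Δ0 d=0 b=0 c=1 a=1 clk=1
t19.Δ1 d=0 b=1 c=1 a=1 clk=0
t19.Δ2 d=1 b=1 c=1 a=1 clk=0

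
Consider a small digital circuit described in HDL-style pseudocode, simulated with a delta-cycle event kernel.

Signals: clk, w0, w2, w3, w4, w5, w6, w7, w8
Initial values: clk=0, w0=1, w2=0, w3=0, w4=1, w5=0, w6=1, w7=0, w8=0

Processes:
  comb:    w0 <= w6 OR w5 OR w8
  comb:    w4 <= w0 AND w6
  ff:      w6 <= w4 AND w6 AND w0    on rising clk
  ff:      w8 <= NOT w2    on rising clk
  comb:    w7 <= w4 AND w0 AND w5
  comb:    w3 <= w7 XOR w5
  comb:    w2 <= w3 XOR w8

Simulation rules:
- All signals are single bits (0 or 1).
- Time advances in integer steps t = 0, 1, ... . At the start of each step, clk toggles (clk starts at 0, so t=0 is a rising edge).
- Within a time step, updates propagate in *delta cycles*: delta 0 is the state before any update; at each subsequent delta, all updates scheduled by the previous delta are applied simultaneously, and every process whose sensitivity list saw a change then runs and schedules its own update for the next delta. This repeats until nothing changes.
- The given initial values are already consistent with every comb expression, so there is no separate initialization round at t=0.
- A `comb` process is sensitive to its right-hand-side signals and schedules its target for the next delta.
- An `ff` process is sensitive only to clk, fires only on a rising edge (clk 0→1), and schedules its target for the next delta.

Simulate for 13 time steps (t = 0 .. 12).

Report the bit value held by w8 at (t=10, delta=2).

[bits: w0,w7,w3,w4,w8,w2,w5,w6,clk]
t=0: Δ0=100100010 Δ1=100100011 Δ2=100110011 Δ3=100111011 | 3Δ
t=1: Δ0=100111011 Δ1=100111010 | 1Δ
t=2: Δ0=100111010 Δ1=100111011 Δ2=100101011 Δ3=100100011 | 3Δ
t=3: Δ0=100100011 Δ1=100100010 | 1Δ
t=4: Δ0=100100010 Δ1=100100011 Δ2=100110011 Δ3=100111011 | 3Δ
t=5: Δ0=100111011 Δ1=100111010 | 1Δ
t=6: Δ0=100111010 Δ1=100111011 Δ2=100101011 Δ3=100100011 | 3Δ
t=7: Δ0=100100011 Δ1=100100010 | 1Δ
t=8: Δ0=100100010 Δ1=100100011 Δ2=100110011 Δ3=100111011 | 3Δ
t=9: Δ0=100111011 Δ1=100111010 | 1Δ
t=10: Δ0=100111010 Δ1=100111011 Δ2=100101011 Δ3=100100011 | 3Δ
t=11: Δ0=100100011 Δ1=100100010 | 1Δ
t=12: Δ0=100100010 Δ1=100100011 Δ2=100110011 Δ3=100111011 | 3Δ

0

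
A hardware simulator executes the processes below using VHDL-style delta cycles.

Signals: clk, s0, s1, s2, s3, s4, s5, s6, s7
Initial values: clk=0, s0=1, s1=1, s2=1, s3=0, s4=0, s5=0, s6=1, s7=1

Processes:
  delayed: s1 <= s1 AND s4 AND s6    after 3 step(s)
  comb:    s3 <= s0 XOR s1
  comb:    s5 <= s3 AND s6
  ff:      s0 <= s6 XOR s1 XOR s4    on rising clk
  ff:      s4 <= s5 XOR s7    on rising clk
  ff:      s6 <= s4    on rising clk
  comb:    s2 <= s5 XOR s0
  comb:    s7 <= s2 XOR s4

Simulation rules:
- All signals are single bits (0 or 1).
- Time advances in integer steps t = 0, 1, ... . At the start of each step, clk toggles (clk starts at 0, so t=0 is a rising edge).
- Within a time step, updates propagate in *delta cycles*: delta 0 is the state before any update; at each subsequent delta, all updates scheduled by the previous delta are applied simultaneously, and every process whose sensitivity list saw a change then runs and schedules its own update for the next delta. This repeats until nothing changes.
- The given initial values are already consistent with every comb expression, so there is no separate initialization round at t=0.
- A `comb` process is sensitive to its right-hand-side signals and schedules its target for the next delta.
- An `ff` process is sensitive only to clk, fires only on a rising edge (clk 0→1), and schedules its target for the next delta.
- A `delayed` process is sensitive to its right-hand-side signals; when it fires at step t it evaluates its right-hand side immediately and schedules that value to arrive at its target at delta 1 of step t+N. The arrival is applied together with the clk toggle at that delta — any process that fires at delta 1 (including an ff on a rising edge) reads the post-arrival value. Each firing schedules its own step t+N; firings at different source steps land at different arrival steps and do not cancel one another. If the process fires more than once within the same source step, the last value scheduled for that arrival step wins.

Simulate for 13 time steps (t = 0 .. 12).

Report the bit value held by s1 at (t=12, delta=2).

0

t=0 Δ0: s1=1 s2=1 clk=0 s7=1 s5=0 s3=0 s4=0 s6=1 s0=1
  Δ1: clk:0→1
  Δ2: s4:0→1, s6:1→0, s0:1→0
  Δ3: s2:1→0, s7:1→0, s3:0→1
  Δ4: s7:0→1
  (4Δ to stable)
t=1 Δ0: s1=1 s2=0 clk=1 s7=1 s5=0 s3=1 s4=1 s6=0 s0=0
  Δ1: clk:1→0
  (1Δ to stable)
t=2 Δ0: s1=1 s2=0 clk=0 s7=1 s5=0 s3=1 s4=1 s6=0 s0=0
  Δ1: clk:0→1
  Δ2: s6:0→1
  Δ3: s5:0→1
  Δ4: s2:0→1
  Δ5: s7:1→0
  (5Δ to stable)
t=3 Δ0: s1=1 s2=1 clk=1 s7=0 s5=1 s3=1 s4=1 s6=1 s0=0
  Δ1: s1:1→0, clk:1→0
  Δ2: s3:1→0
  Δ3: s5:1→0
  Δ4: s2:1→0
  Δ5: s7:0→1
  (5Δ to stable)
t=4 Δ0: s1=0 s2=0 clk=0 s7=1 s5=0 s3=0 s4=1 s6=1 s0=0
  Δ1: clk:0→1
  (1Δ to stable)
t=5 Δ0: s1=0 s2=0 clk=1 s7=1 s5=0 s3=0 s4=1 s6=1 s0=0
  Δ1: s1:0→1, clk:1→0
  Δ2: s3:0→1
  Δ3: s5:0→1
  Δ4: s2:0→1
  Δ5: s7:1→0
  (5Δ to stable)
t=6 Δ0: s1=1 s2=1 clk=0 s7=0 s5=1 s3=1 s4=1 s6=1 s0=0
  Δ1: s1:1→0, clk:0→1
  Δ2: s3:1→0
  Δ3: s5:1→0
  Δ4: s2:1→0
  Δ5: s7:0→1
  (5Δ to stable)
t=7 Δ0: s1=0 s2=0 clk=1 s7=1 s5=0 s3=0 s4=1 s6=1 s0=0
  Δ1: clk:1→0
  (1Δ to stable)
t=8 Δ0: s1=0 s2=0 clk=0 s7=1 s5=0 s3=0 s4=1 s6=1 s0=0
  Δ1: s1:0→1, clk:0→1
  Δ2: s3:0→1, s0:0→1
  Δ3: s2:0→1, s5:0→1, s3:1→0
  Δ4: s2:1→0, s7:1→0, s5:1→0
  Δ5: s2:0→1, s7:0→1
  Δ6: s7:1→0
  (6Δ to stable)
t=9 Δ0: s1=1 s2=1 clk=1 s7=0 s5=0 s3=0 s4=1 s6=1 s0=1
  Δ1: s1:1→0, clk:1→0
  Δ2: s3:0→1
  Δ3: s5:0→1
  Δ4: s2:1→0
  Δ5: s7:0→1
  (5Δ to stable)
t=10 Δ0: s1=0 s2=0 clk=0 s7=1 s5=1 s3=1 s4=1 s6=1 s0=1
  Δ1: clk:0→1
  Δ2: s4:1→0, s0:1→0
  Δ3: s2:0→1, s7:1→0, s3:1→0
  Δ4: s7:0→1, s5:1→0
  Δ5: s2:1→0
  Δ6: s7:1→0
  (6Δ to stable)
t=11 Δ0: s1=0 s2=0 clk=1 s7=0 s5=0 s3=0 s4=0 s6=1 s0=0
  Δ1: s1:0→1, clk:1→0
  Δ2: s3:0→1
  Δ3: s5:0→1
  Δ4: s2:0→1
  Δ5: s7:0→1
  (5Δ to stable)
t=12 Δ0: s1=1 s2=1 clk=0 s7=1 s5=1 s3=1 s4=0 s6=1 s0=0
  Δ1: s1:1→0, clk:0→1
  Δ2: s3:1→0, s6:1→0, s0:0→1
  Δ3: s2:1→0, s5:1→0, s3:0→1
  Δ4: s2:0→1, s7:1→0
  Δ5: s7:0→1
  (5Δ to stable)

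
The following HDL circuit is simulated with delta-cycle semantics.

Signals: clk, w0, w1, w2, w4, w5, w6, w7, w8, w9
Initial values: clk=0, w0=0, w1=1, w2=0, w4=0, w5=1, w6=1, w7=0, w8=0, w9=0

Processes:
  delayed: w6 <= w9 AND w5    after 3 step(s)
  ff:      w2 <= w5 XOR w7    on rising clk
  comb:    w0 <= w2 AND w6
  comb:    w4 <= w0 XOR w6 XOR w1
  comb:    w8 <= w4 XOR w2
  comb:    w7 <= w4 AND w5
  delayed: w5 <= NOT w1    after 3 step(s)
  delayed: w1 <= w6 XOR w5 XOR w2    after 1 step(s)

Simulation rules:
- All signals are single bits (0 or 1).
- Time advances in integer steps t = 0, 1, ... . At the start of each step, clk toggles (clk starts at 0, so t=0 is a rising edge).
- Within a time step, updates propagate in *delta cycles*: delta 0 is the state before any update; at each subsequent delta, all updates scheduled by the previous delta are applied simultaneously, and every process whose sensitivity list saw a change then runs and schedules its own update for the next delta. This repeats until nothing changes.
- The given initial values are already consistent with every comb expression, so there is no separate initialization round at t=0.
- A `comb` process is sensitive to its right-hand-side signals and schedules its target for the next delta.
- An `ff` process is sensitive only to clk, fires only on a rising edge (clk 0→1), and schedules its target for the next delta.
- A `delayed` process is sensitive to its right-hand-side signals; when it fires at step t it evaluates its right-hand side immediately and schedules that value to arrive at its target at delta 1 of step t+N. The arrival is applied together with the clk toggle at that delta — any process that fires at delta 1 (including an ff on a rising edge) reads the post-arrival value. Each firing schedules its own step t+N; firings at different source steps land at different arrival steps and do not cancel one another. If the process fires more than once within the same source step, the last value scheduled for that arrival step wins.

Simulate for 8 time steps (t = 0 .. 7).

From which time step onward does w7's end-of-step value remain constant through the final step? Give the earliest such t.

3

t=0 Δ0: clk=0 w1=1 w0=0 w8=0 w2=0 w7=0 w9=0 w6=1 w5=1 w4=0
  Δ1: clk:0→1
  Δ2: w2:0→1
  Δ3: w0:0→1, w8:0→1
  Δ4: w4:0→1
  Δ5: w8:1→0, w7:0→1
  (5Δ to stable)
t=1 Δ0: clk=1 w1=1 w0=1 w8=0 w2=1 w7=1 w9=0 w6=1 w5=1 w4=1
  Δ1: clk:1→0
  (1Δ to stable)
t=2 Δ0: clk=0 w1=1 w0=1 w8=0 w2=1 w7=1 w9=0 w6=1 w5=1 w4=1
  Δ1: clk:0→1
  Δ2: w2:1→0
  Δ3: w0:1→0, w8:0→1
  Δ4: w4:1→0
  Δ5: w8:1→0, w7:1→0
  (5Δ to stable)
t=3 Δ0: clk=1 w1=1 w0=0 w8=0 w2=0 w7=0 w9=0 w6=1 w5=1 w4=0
  Δ1: clk:1→0, w1:1→0
  Δ2: w4:0→1
  Δ3: w8:0→1, w7:0→1
  (3Δ to stable)
t=4 Δ0: clk=0 w1=0 w0=0 w8=1 w2=0 w7=1 w9=0 w6=1 w5=1 w4=1
  Δ1: clk:0→1
  (1Δ to stable)
t=5 Δ0: clk=1 w1=0 w0=0 w8=1 w2=0 w7=1 w9=0 w6=1 w5=1 w4=1
  Δ1: clk:1→0
  (1Δ to stable)
t=6 Δ0: clk=0 w1=0 w0=0 w8=1 w2=0 w7=1 w9=0 w6=1 w5=1 w4=1
  Δ1: clk:0→1
  (1Δ to stable)
t=7 Δ0: clk=1 w1=0 w0=0 w8=1 w2=0 w7=1 w9=0 w6=1 w5=1 w4=1
  Δ1: clk:1→0
  (1Δ to stable)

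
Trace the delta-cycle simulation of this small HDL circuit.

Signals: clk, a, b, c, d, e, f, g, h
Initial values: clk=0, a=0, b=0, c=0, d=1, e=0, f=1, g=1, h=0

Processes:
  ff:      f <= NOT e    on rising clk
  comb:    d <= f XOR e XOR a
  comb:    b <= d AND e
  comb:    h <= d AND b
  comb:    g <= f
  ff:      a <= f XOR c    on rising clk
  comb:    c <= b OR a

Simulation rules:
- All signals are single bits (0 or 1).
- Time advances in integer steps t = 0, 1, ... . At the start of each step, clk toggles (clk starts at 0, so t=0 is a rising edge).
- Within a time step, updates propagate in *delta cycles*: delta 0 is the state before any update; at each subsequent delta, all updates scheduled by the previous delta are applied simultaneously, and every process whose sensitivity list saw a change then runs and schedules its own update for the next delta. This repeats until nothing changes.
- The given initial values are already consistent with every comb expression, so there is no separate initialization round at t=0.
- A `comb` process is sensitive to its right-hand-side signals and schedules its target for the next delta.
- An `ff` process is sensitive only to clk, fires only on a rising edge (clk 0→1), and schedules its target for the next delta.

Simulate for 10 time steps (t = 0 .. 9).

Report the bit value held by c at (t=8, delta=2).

0

t0.Δ0 g=1 h=0 d=1 e=0 f=1 c=0 b=0 a=0 clk=0
t0.Δ1 g=1 h=0 d=1 e=0 f=1 c=0 b=0 a=0 clk=1
t0.Δ2 g=1 h=0 d=1 e=0 f=1 c=0 b=0 a=1 clk=1
t0.Δ3 g=1 h=0 d=0 e=0 f=1 c=1 b=0 a=1 clk=1
t1.Δ0 g=1 h=0 d=0 e=0 f=1 c=1 b=0 a=1 clk=1
t1.Δ1 g=1 h=0 d=0 e=0 f=1 c=1 b=0 a=1 clk=0
t2.Δ0 g=1 h=0 d=0 e=0 f=1 c=1 b=0 a=1 clk=0
t2.Δ1 g=1 h=0 d=0 e=0 f=1 c=1 b=0 a=1 clk=1
t2.Δ2 g=1 h=0 d=0 e=0 f=1 c=1 b=0 a=0 clk=1
t2.Δ3 g=1 h=0 d=1 e=0 f=1 c=0 b=0 a=0 clk=1
t3.Δ0 g=1 h=0 d=1 e=0 f=1 c=0 b=0 a=0 clk=1
t3.Δ1 g=1 h=0 d=1 e=0 f=1 c=0 b=0 a=0 clk=0
t4.Δ0 g=1 h=0 d=1 e=0 f=1 c=0 b=0 a=0 clk=0
t4.Δ1 g=1 h=0 d=1 e=0 f=1 c=0 b=0 a=0 clk=1
t4.Δ2 g=1 h=0 d=1 e=0 f=1 c=0 b=0 a=1 clk=1
t4.Δ3 g=1 h=0 d=0 e=0 f=1 c=1 b=0 a=1 clk=1
t5.Δ0 g=1 h=0 d=0 e=0 f=1 c=1 b=0 a=1 clk=1
t5.Δ1 g=1 h=0 d=0 e=0 f=1 c=1 b=0 a=1 clk=0
t6.Δ0 g=1 h=0 d=0 e=0 f=1 c=1 b=0 a=1 clk=0
t6.Δ1 g=1 h=0 d=0 e=0 f=1 c=1 b=0 a=1 clk=1
t6.Δ2 g=1 h=0 d=0 e=0 f=1 c=1 b=0 a=0 clk=1
t6.Δ3 g=1 h=0 d=1 e=0 f=1 c=0 b=0 a=0 clk=1
t7.Δ0 g=1 h=0 d=1 e=0 f=1 c=0 b=0 a=0 clk=1
t7.Δ1 g=1 h=0 d=1 e=0 f=1 c=0 b=0 a=0 clk=0
t8.Δ0 g=1 h=0 d=1 e=0 f=1 c=0 b=0 a=0 clk=0
t8.Δ1 g=1 h=0 d=1 e=0 f=1 c=0 b=0 a=0 clk=1
t8.Δ2 g=1 h=0 d=1 e=0 f=1 c=0 b=0 a=1 clk=1
t8.Δ3 g=1 h=0 d=0 e=0 f=1 c=1 b=0 a=1 clk=1
t9.Δ0 g=1 h=0 d=0 e=0 f=1 c=1 b=0 a=1 clk=1
t9.Δ1 g=1 h=0 d=0 e=0 f=1 c=1 b=0 a=1 clk=0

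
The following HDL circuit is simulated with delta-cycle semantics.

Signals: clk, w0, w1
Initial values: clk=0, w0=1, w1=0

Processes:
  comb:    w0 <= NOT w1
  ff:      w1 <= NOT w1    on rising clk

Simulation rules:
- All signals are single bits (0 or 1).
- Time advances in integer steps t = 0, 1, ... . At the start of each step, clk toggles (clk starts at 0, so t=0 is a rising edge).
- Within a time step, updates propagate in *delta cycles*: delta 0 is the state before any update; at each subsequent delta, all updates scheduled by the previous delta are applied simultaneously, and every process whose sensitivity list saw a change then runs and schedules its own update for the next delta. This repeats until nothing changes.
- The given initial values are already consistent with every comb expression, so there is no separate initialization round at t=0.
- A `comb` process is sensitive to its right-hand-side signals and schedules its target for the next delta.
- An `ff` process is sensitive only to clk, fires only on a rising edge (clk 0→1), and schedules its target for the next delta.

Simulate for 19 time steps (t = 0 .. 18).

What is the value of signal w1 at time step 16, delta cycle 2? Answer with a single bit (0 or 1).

1

[bits: w0,clk,w1]
t=0: Δ0=100 Δ1=110 Δ2=111 Δ3=011 | 3Δ
t=1: Δ0=011 Δ1=001 | 1Δ
t=2: Δ0=001 Δ1=011 Δ2=010 Δ3=110 | 3Δ
t=3: Δ0=110 Δ1=100 | 1Δ
t=4: Δ0=100 Δ1=110 Δ2=111 Δ3=011 | 3Δ
t=5: Δ0=011 Δ1=001 | 1Δ
t=6: Δ0=001 Δ1=011 Δ2=010 Δ3=110 | 3Δ
t=7: Δ0=110 Δ1=100 | 1Δ
t=8: Δ0=100 Δ1=110 Δ2=111 Δ3=011 | 3Δ
t=9: Δ0=011 Δ1=001 | 1Δ
t=10: Δ0=001 Δ1=011 Δ2=010 Δ3=110 | 3Δ
t=11: Δ0=110 Δ1=100 | 1Δ
t=12: Δ0=100 Δ1=110 Δ2=111 Δ3=011 | 3Δ
t=13: Δ0=011 Δ1=001 | 1Δ
t=14: Δ0=001 Δ1=011 Δ2=010 Δ3=110 | 3Δ
t=15: Δ0=110 Δ1=100 | 1Δ
t=16: Δ0=100 Δ1=110 Δ2=111 Δ3=011 | 3Δ
t=17: Δ0=011 Δ1=001 | 1Δ
t=18: Δ0=001 Δ1=011 Δ2=010 Δ3=110 | 3Δ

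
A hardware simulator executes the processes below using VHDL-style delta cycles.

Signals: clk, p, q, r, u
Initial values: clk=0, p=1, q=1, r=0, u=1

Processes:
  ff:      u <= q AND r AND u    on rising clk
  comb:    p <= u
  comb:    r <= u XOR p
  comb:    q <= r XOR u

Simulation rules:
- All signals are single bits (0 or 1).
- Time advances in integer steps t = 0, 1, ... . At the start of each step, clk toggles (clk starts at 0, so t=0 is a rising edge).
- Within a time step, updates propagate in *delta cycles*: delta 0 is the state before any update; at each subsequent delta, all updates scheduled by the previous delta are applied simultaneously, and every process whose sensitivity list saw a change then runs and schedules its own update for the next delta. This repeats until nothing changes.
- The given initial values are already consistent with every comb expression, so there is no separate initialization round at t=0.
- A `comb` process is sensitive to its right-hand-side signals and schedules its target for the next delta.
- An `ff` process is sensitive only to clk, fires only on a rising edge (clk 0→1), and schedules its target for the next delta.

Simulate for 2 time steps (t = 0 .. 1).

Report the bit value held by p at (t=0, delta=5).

t0.Δ0 r=0 clk=0 p=1 u=1 q=1
t0.Δ1 r=0 clk=1 p=1 u=1 q=1
t0.Δ2 r=0 clk=1 p=1 u=0 q=1
t0.Δ3 r=1 clk=1 p=0 u=0 q=0
t0.Δ4 r=0 clk=1 p=0 u=0 q=1
t0.Δ5 r=0 clk=1 p=0 u=0 q=0
t1.Δ0 r=0 clk=1 p=0 u=0 q=0
t1.Δ1 r=0 clk=0 p=0 u=0 q=0

0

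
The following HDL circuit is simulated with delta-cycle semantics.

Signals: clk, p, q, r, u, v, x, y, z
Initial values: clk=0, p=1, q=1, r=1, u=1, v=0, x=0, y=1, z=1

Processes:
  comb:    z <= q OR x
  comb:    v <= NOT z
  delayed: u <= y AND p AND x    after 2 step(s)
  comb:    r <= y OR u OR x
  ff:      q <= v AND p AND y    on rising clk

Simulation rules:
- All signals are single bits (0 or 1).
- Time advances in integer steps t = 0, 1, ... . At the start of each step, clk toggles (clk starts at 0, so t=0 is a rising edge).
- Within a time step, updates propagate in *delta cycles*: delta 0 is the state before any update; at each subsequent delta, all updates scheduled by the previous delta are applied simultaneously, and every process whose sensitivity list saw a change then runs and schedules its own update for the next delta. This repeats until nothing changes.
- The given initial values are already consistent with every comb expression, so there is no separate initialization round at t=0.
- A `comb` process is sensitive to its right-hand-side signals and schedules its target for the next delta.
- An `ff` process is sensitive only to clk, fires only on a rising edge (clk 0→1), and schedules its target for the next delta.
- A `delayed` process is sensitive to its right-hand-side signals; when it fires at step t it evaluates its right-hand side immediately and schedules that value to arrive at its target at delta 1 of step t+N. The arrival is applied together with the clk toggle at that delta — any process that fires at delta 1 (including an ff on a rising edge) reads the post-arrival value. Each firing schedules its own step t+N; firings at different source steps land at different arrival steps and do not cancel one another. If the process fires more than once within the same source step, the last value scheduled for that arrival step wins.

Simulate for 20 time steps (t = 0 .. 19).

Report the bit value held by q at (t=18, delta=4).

t0.Δ0 v=0 u=1 y=1 clk=0 x=0 p=1 q=1 r=1 z=1
t0.Δ1 v=0 u=1 y=1 clk=1 x=0 p=1 q=1 r=1 z=1
t0.Δ2 v=0 u=1 y=1 clk=1 x=0 p=1 q=0 r=1 z=1
t0.Δ3 v=0 u=1 y=1 clk=1 x=0 p=1 q=0 r=1 z=0
t0.Δ4 v=1 u=1 y=1 clk=1 x=0 p=1 q=0 r=1 z=0
t1.Δ0 v=1 u=1 y=1 clk=1 x=0 p=1 q=0 r=1 z=0
t1.Δ1 v=1 u=1 y=1 clk=0 x=0 p=1 q=0 r=1 z=0
t2.Δ0 v=1 u=1 y=1 clk=0 x=0 p=1 q=0 r=1 z=0
t2.Δ1 v=1 u=1 y=1 clk=1 x=0 p=1 q=0 r=1 z=0
t2.Δ2 v=1 u=1 y=1 clk=1 x=0 p=1 q=1 r=1 z=0
t2.Δ3 v=1 u=1 y=1 clk=1 x=0 p=1 q=1 r=1 z=1
t2.Δ4 v=0 u=1 y=1 clk=1 x=0 p=1 q=1 r=1 z=1
t3.Δ0 v=0 u=1 y=1 clk=1 x=0 p=1 q=1 r=1 z=1
t3.Δ1 v=0 u=1 y=1 clk=0 x=0 p=1 q=1 r=1 z=1
t4.Δ0 v=0 u=1 y=1 clk=0 x=0 p=1 q=1 r=1 z=1
t4.Δ1 v=0 u=1 y=1 clk=1 x=0 p=1 q=1 r=1 z=1
t4.Δ2 v=0 u=1 y=1 clk=1 x=0 p=1 q=0 r=1 z=1
t4.Δ3 v=0 u=1 y=1 clk=1 x=0 p=1 q=0 r=1 z=0
t4.Δ4 v=1 u=1 y=1 clk=1 x=0 p=1 q=0 r=1 z=0
t5.Δ0 v=1 u=1 y=1 clk=1 x=0 p=1 q=0 r=1 z=0
t5.Δ1 v=1 u=1 y=1 clk=0 x=0 p=1 q=0 r=1 z=0
t6.Δ0 v=1 u=1 y=1 clk=0 x=0 p=1 q=0 r=1 z=0
t6.Δ1 v=1 u=1 y=1 clk=1 x=0 p=1 q=0 r=1 z=0
t6.Δ2 v=1 u=1 y=1 clk=1 x=0 p=1 q=1 r=1 z=0
t6.Δ3 v=1 u=1 y=1 clk=1 x=0 p=1 q=1 r=1 z=1
t6.Δ4 v=0 u=1 y=1 clk=1 x=0 p=1 q=1 r=1 z=1
t7.Δ0 v=0 u=1 y=1 clk=1 x=0 p=1 q=1 r=1 z=1
t7.Δ1 v=0 u=1 y=1 clk=0 x=0 p=1 q=1 r=1 z=1
t8.Δ0 v=0 u=1 y=1 clk=0 x=0 p=1 q=1 r=1 z=1
t8.Δ1 v=0 u=1 y=1 clk=1 x=0 p=1 q=1 r=1 z=1
t8.Δ2 v=0 u=1 y=1 clk=1 x=0 p=1 q=0 r=1 z=1
t8.Δ3 v=0 u=1 y=1 clk=1 x=0 p=1 q=0 r=1 z=0
t8.Δ4 v=1 u=1 y=1 clk=1 x=0 p=1 q=0 r=1 z=0
t9.Δ0 v=1 u=1 y=1 clk=1 x=0 p=1 q=0 r=1 z=0
t9.Δ1 v=1 u=1 y=1 clk=0 x=0 p=1 q=0 r=1 z=0
t10.Δ0 v=1 u=1 y=1 clk=0 x=0 p=1 q=0 r=1 z=0
t10.Δ1 v=1 u=1 y=1 clk=1 x=0 p=1 q=0 r=1 z=0
t10.Δ2 v=1 u=1 y=1 clk=1 x=0 p=1 q=1 r=1 z=0
t10.Δ3 v=1 u=1 y=1 clk=1 x=0 p=1 q=1 r=1 z=1
t10.Δ4 v=0 u=1 y=1 clk=1 x=0 p=1 q=1 r=1 z=1
t11.Δ0 v=0 u=1 y=1 clk=1 x=0 p=1 q=1 r=1 z=1
t11.Δ1 v=0 u=1 y=1 clk=0 x=0 p=1 q=1 r=1 z=1
t12.Δ0 v=0 u=1 y=1 clk=0 x=0 p=1 q=1 r=1 z=1
t12.Δ1 v=0 u=1 y=1 clk=1 x=0 p=1 q=1 r=1 z=1
t12.Δ2 v=0 u=1 y=1 clk=1 x=0 p=1 q=0 r=1 z=1
t12.Δ3 v=0 u=1 y=1 clk=1 x=0 p=1 q=0 r=1 z=0
t12.Δ4 v=1 u=1 y=1 clk=1 x=0 p=1 q=0 r=1 z=0
t13.Δ0 v=1 u=1 y=1 clk=1 x=0 p=1 q=0 r=1 z=0
t13.Δ1 v=1 u=1 y=1 clk=0 x=0 p=1 q=0 r=1 z=0
t14.Δ0 v=1 u=1 y=1 clk=0 x=0 p=1 q=0 r=1 z=0
t14.Δ1 v=1 u=1 y=1 clk=1 x=0 p=1 q=0 r=1 z=0
t14.Δ2 v=1 u=1 y=1 clk=1 x=0 p=1 q=1 r=1 z=0
t14.Δ3 v=1 u=1 y=1 clk=1 x=0 p=1 q=1 r=1 z=1
t14.Δ4 v=0 u=1 y=1 clk=1 x=0 p=1 q=1 r=1 z=1
t15.Δ0 v=0 u=1 y=1 clk=1 x=0 p=1 q=1 r=1 z=1
t15.Δ1 v=0 u=1 y=1 clk=0 x=0 p=1 q=1 r=1 z=1
t16.Δ0 v=0 u=1 y=1 clk=0 x=0 p=1 q=1 r=1 z=1
t16.Δ1 v=0 u=1 y=1 clk=1 x=0 p=1 q=1 r=1 z=1
t16.Δ2 v=0 u=1 y=1 clk=1 x=0 p=1 q=0 r=1 z=1
t16.Δ3 v=0 u=1 y=1 clk=1 x=0 p=1 q=0 r=1 z=0
t16.Δ4 v=1 u=1 y=1 clk=1 x=0 p=1 q=0 r=1 z=0
t17.Δ0 v=1 u=1 y=1 clk=1 x=0 p=1 q=0 r=1 z=0
t17.Δ1 v=1 u=1 y=1 clk=0 x=0 p=1 q=0 r=1 z=0
t18.Δ0 v=1 u=1 y=1 clk=0 x=0 p=1 q=0 r=1 z=0
t18.Δ1 v=1 u=1 y=1 clk=1 x=0 p=1 q=0 r=1 z=0
t18.Δ2 v=1 u=1 y=1 clk=1 x=0 p=1 q=1 r=1 z=0
t18.Δ3 v=1 u=1 y=1 clk=1 x=0 p=1 q=1 r=1 z=1
t18.Δ4 v=0 u=1 y=1 clk=1 x=0 p=1 q=1 r=1 z=1
t19.Δ0 v=0 u=1 y=1 clk=1 x=0 p=1 q=1 r=1 z=1
t19.Δ1 v=0 u=1 y=1 clk=0 x=0 p=1 q=1 r=1 z=1

1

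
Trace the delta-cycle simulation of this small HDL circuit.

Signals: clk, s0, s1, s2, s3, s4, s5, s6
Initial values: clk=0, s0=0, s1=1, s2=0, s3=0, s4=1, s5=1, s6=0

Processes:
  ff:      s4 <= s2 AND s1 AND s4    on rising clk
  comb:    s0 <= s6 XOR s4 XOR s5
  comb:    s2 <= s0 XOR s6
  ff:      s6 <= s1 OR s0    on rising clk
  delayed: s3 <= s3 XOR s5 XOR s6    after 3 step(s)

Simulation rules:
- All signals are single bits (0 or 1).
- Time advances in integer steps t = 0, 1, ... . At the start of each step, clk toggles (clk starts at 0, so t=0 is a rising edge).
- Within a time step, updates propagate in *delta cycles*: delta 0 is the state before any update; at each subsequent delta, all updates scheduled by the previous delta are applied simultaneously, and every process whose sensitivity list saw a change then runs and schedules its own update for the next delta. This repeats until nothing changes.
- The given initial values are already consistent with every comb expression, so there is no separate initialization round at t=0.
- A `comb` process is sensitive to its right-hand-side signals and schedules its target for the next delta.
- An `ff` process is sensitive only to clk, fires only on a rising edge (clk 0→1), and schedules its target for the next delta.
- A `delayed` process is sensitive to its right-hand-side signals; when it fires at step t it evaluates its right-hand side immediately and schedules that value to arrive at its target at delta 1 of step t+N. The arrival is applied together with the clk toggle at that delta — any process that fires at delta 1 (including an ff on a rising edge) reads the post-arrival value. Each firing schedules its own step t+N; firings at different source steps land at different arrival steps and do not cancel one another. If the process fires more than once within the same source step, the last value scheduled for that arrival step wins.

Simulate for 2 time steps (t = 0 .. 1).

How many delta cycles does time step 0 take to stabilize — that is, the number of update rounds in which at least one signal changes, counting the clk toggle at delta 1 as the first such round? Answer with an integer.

t0.Δ0 s2=0 s5=1 s6=0 s4=1 s3=0 s0=0 s1=1 clk=0
t0.Δ1 s2=0 s5=1 s6=0 s4=1 s3=0 s0=0 s1=1 clk=1
t0.Δ2 s2=0 s5=1 s6=1 s4=0 s3=0 s0=0 s1=1 clk=1
t0.Δ3 s2=1 s5=1 s6=1 s4=0 s3=0 s0=0 s1=1 clk=1
t1.Δ0 s2=1 s5=1 s6=1 s4=0 s3=0 s0=0 s1=1 clk=1
t1.Δ1 s2=1 s5=1 s6=1 s4=0 s3=0 s0=0 s1=1 clk=0

3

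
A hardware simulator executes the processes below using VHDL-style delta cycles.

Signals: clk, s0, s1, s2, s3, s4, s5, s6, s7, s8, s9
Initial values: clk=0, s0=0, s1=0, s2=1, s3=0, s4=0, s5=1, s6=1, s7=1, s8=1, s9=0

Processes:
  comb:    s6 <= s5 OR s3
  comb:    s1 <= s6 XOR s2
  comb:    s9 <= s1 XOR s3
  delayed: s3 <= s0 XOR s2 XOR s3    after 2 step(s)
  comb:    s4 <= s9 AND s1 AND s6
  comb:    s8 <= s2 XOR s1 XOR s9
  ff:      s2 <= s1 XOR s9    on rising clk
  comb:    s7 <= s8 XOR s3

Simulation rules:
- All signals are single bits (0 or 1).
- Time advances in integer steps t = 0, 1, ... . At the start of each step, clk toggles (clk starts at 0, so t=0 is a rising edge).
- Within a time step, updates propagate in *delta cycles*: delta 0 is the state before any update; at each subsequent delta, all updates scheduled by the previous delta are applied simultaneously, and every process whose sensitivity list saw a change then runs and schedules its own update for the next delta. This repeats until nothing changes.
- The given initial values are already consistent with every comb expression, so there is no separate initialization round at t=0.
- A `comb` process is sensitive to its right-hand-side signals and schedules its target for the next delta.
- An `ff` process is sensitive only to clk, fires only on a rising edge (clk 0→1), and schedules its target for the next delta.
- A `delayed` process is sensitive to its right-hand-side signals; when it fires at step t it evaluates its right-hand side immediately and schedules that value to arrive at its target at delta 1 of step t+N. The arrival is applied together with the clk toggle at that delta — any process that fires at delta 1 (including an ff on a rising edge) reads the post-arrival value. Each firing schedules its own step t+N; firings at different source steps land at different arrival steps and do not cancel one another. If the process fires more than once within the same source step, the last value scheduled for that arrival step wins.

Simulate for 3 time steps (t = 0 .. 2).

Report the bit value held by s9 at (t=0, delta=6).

1

t=0 Δ0: clk=0 s3=0 s9=0 s4=0 s0=0 s8=1 s6=1 s1=0 s2=1 s7=1 s5=1
  Δ1: clk:0→1
  Δ2: s2:1→0
  Δ3: s8:1→0, s1:0→1
  Δ4: s9:0→1, s8:0→1, s7:1→0
  Δ5: s4:0→1, s8:1→0, s7:0→1
  Δ6: s7:1→0
  (6Δ to stable)
t=1 Δ0: clk=1 s3=0 s9=1 s4=1 s0=0 s8=0 s6=1 s1=1 s2=0 s7=0 s5=1
  Δ1: clk:1→0
  (1Δ to stable)
t=2 Δ0: clk=0 s3=0 s9=1 s4=1 s0=0 s8=0 s6=1 s1=1 s2=0 s7=0 s5=1
  Δ1: clk:0→1
  (1Δ to stable)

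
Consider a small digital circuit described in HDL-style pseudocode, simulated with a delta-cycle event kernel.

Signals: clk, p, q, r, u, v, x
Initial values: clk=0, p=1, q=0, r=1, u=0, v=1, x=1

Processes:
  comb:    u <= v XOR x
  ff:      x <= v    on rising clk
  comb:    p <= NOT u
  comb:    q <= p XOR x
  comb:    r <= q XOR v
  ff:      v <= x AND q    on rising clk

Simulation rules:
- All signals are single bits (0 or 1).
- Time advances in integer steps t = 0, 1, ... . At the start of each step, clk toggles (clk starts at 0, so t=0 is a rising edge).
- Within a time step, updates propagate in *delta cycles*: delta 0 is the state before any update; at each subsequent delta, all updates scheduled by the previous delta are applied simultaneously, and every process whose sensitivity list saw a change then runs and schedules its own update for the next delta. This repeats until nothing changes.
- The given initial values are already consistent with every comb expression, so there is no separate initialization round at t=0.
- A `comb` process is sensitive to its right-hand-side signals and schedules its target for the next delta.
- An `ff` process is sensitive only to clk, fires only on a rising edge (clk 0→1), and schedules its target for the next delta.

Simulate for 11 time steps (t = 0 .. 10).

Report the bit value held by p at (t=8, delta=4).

[bits: x,clk,q,v,u,p,r]
t=0: Δ0=1001011 Δ1=1101011 Δ2=1100011 Δ3=1100110 Δ4=1100100 Δ5=1110100 Δ6=1110101 | 6Δ
t=1: Δ0=1110101 Δ1=1010101 | 1Δ
t=2: Δ0=1010101 Δ1=1110101 Δ2=0111101 Δ3=0101100 Δ4=0101101 | 4Δ
t=3: Δ0=0101101 Δ1=0001101 | 1Δ
t=4: Δ0=0001101 Δ1=0101101 Δ2=1100101 Δ3=1110100 Δ4=1110101 | 4Δ
t=5: Δ0=1110101 Δ1=1010101 | 1Δ
t=6: Δ0=1010101 Δ1=1110101 Δ2=0111101 Δ3=0101100 Δ4=0101101 | 4Δ
t=7: Δ0=0101101 Δ1=0001101 | 1Δ
t=8: Δ0=0001101 Δ1=0101101 Δ2=1100101 Δ3=1110100 Δ4=1110101 | 4Δ
t=9: Δ0=1110101 Δ1=1010101 | 1Δ
t=10: Δ0=1010101 Δ1=1110101 Δ2=0111101 Δ3=0101100 Δ4=0101101 | 4Δ

0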